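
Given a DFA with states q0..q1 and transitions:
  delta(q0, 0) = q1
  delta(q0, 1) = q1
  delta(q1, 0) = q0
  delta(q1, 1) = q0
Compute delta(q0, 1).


Looking up transition function:
delta(q0, 1) in the table
Row: q0, Column: 1
Result: q1

q1


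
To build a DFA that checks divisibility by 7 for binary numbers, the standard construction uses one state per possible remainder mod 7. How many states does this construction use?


Divisibility by 7 is tracked via the remainder mod 7: 0, 1, ..., 6
The construction assigns one state to each remainder
Number of remainders = 7

7


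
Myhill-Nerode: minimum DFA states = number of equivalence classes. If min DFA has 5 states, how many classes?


Myhill-Nerode theorem:
Number of equivalence classes = number of states in minimal DFA
Minimal DFA states = 5
Therefore equivalence classes = 5

5


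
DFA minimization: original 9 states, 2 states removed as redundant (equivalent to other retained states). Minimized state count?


Original DFA: 9 states
Redundant states removed: 2
Minimized states = original - removed
= 9 - 2
= 7

7


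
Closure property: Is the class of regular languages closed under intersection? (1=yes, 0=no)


Regular languages are closed under all standard operations:
- Union: Yes (product construction)
- Intersection: Yes (product construction)
- Complement: Yes (swap accept/reject)
- Concatenation: Yes (NFA construction)
Operation: intersection -> Closed

1


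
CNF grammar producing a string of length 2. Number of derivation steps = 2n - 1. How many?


Chomsky Normal Form derivation:
String length n = 2
Each step either:
  - Splits a nonterminal into two (n-1 such steps)
  - Converts a nonterminal to terminal (n such steps)
Total = (n-1) + n = 2n - 1
= 2(2) - 1
= 4 - 1
= 3

3


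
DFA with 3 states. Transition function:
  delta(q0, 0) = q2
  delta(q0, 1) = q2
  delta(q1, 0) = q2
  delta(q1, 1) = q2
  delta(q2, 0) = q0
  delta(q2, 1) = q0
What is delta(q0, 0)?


Looking up transition function:
delta(q0, 0) in the table
Row: q0, Column: 0
Result: q2

q2


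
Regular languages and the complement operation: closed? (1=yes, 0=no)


Regular languages are closed under all standard operations:
- Union: Yes (product construction)
- Intersection: Yes (product construction)
- Complement: Yes (swap accept/reject)
- Concatenation: Yes (NFA construction)
Operation: complement -> Closed

1


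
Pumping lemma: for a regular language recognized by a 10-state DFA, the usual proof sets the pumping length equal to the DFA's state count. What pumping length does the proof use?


Pumping lemma for regular languages (standard proof):
Take p = |Q|, the number of DFA states.
Any string of length >= |Q| passes through |Q|+1 states while reading its first |Q| symbols,
so by pigeonhole some state repeats, giving the loop that can be pumped.
Here |Q| = 10
Therefore the proof uses p = 10

10


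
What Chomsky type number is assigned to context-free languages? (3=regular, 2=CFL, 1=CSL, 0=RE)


Chomsky hierarchy levels:
  Type 3: Regular (DFA/NFA/regex)
  Type 2: Context-free (PDA)
  Type 1: Context-sensitive
  Type 0: Recursively enumerable (TM)
'context-free' corresponds to Type 2

2


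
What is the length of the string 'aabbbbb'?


String: 'aabbbbb'
Counting characters:
  'a' appears 2 time(s)
  'b' appears 5 time(s)
Total length = 2 + 5 = 7

7


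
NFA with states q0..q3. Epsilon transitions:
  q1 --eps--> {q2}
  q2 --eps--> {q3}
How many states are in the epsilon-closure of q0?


Starting from q0
Initialize closure = {q0}
q0 has no outgoing epsilon transitions -> nothing to add
Final closure: {q0}
Size = 1

1


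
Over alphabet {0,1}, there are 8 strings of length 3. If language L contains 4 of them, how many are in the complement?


Alphabet: {0,1}
String length: 3
Total strings of length 3 = 2^3 = 8
Strings in L = 4
Complement = total - |L|
= 8 - 4
= 4

4


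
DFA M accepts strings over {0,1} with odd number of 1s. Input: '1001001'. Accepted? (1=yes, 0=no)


DFA has 2 states: q_even (start, accept=no) and q_odd
Processing string '1001001' character by character:
  Position 0: read '1', 1-count=1 -> q_odd
  Position 1: read '0', 1-count=1 -> q_odd (no change)
  Position 2: read '0', 1-count=1 -> q_odd (no change)
  Position 3: read '1', 1-count=2 -> q_even
  Position 4: read '0', 1-count=2 -> q_even (no change)
  Position 5: read '0', 1-count=2 -> q_even (no change)
  Position 6: read '1', 1-count=3 -> q_odd
Final state: q_odd, total 1s = 3 (odd); the DFA requires an odd count -> accept

1


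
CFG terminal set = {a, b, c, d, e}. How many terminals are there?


Terminal symbols: a, b, c, d, e
Counting each: a (#1), b (#2), c (#3), d (#4), e (#5)
Total = 5

5


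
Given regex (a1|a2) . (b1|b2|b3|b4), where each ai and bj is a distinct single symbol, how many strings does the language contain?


First group: 2 alternatives
Second group: 4 alternatives
Concatenation: each choice from group 1 pairs with each from group 2
Total = 2 x 4 = 8

8


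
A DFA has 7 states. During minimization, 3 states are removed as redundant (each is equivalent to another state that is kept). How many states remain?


Original DFA: 7 states
Redundant states removed: 3
Minimized states = original - removed
= 7 - 3
= 4

4


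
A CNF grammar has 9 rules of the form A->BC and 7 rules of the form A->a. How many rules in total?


CNF allows two rule forms:
  A -> BC (binary): 9 rules
  A -> a (terminal): 7 rules
Total = 9 + 7 = 16

16


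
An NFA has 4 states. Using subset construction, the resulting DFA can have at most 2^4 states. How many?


NFA has 4 states
Subset construction: each DFA state = subset of NFA states
Maximum subsets = 2^4
2^4 = 16

16


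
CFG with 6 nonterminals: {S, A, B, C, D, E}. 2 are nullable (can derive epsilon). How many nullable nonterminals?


Nonterminals: {S, A, B, C, D, E}
A nonterminal is nullable if it can derive epsilon
Counting nullable nonterminals: 2
Total nullable = 2

2


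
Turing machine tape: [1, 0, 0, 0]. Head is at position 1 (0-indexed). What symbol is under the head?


Tape: [1, 0, 0, 0]
Positions: 0 1 2 3
Values:    1 0 0 0
Head at position 1
tape[1] = 0

0


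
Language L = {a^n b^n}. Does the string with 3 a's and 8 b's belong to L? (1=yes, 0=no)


Language requires equal numbers of a's and b's
PDA pushes for each 'a', pops for each 'b'
Number of a's = 3
Number of b's = 8
3 != 8 -> Reject

0


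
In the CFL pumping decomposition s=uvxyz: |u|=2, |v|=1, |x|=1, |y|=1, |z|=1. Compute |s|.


|s| = |u| + |v| + |x| + |y| + |z|
= 2 + 1 + 1 + 1 + 1
= 3 + 1 + 2
= 4 + 2
= 6

6


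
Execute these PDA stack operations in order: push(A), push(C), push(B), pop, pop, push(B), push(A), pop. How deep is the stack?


Tracing stack operations:
  push(A) -> stack = [A], depth=1
  push(C) -> stack = [A,C], depth=2
  push(B) -> stack = [A,C,B], depth=3
  pop -> removed B, stack = [A,C], depth=2
  pop -> removed C, stack = [A], depth=1
  push(B) -> stack = [A,B], depth=2
  push(A) -> stack = [A,B,A], depth=3
  pop -> removed A, stack = [A,B], depth=2
Final depth = 2

2


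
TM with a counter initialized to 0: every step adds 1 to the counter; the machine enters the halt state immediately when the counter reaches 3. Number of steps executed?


Counter starts at 0. Counting sequence:
  Step 1: counter = 1
  Step 2: counter = 2
  Step 3: counter = 3
Counter reached 3 -> halt
Total steps = 3

3


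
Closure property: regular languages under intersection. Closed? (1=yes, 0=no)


Regular languages are closed under:
- Union (DFA product construction)
- Intersection (DFA product construction)
- Complement (swap accept/reject states)
- Concatenation (NFA construction)
- Kleene star (NFA construction)
intersection is in this list
Therefore: closed

1


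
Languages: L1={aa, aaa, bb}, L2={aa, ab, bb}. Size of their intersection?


L1 = {aa, aaa, bb}
L2 = {aa, ab, bb}
Checking each string in L1 against L2:
  'aa': in L2? Yes
  'aaa': in L2? No
  'bb': in L2? Yes
Intersection = {aa, bb}
|L1 ∩ L2| = 2

2


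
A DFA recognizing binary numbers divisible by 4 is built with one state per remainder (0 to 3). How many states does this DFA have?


Divisibility by 4 is tracked via the remainder mod 4: 0, 1, ..., 3
The construction assigns one state to each remainder
Number of remainders = 4

4


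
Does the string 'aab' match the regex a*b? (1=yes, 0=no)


Pattern: a*b
String: 'aab'
Pattern requires: zero or more 'a's followed by exactly one 'b'
Found 2 leading 'a's
Remaining: 'b'
Remaining is exactly 'b' -> match
Result: 1

1


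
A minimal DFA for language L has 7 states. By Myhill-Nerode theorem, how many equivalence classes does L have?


Myhill-Nerode theorem:
Number of equivalence classes = number of states in minimal DFA
Minimal DFA states = 7
Therefore equivalence classes = 7

7


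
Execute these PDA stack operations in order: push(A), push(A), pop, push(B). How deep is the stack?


Tracing stack operations:
  push(A) -> stack = [A], depth=1
  push(A) -> stack = [A,A], depth=2
  pop -> removed A, stack = [A], depth=1
  push(B) -> stack = [A,B], depth=2
Final depth = 2

2


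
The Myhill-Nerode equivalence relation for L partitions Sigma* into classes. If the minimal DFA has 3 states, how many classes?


Myhill-Nerode theorem:
Number of equivalence classes = number of states in minimal DFA
Minimal DFA states = 3
Therefore equivalence classes = 3

3


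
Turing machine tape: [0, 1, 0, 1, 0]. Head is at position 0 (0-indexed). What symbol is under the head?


Tape: [0, 1, 0, 1, 0]
Positions: 0 1 2 3 4
Values:    0 1 0 1 0
Head at position 0
tape[0] = 0

0


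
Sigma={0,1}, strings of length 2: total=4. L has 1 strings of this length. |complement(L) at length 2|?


Alphabet: {0,1}
String length: 2
Total strings of length 2 = 2^2 = 4
Strings in L = 1
Complement = total - |L|
= 4 - 1
= 3

3


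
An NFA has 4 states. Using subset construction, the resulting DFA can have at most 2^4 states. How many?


NFA has 4 states
Subset construction: each DFA state = subset of NFA states
Maximum subsets = 2^4
2^4 = 16

16


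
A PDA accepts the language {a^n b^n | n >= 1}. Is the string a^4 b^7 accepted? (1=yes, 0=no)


Language requires equal numbers of a's and b's
PDA pushes for each 'a', pops for each 'b'
Number of a's = 4
Number of b's = 7
4 != 7 -> Reject

0


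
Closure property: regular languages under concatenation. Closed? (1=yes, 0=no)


Regular languages are closed under:
- Union (DFA product construction)
- Intersection (DFA product construction)
- Complement (swap accept/reject states)
- Concatenation (NFA construction)
- Kleene star (NFA construction)
concatenation is in this list
Therefore: closed

1


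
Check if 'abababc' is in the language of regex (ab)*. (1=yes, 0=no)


Pattern: (ab)*
String: 'abababc'
Pattern requires: zero or more repetitions of 'ab'
Length 7 is odd -> cannot be (ab)* -> no match
Result: 0

0


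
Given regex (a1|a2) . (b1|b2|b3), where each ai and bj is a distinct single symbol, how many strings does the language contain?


First group: 2 alternatives
Second group: 3 alternatives
Concatenation: each choice from group 1 pairs with each from group 2
Total = 2 x 3 = 6

6


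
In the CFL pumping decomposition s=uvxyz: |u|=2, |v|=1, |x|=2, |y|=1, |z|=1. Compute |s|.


|s| = |u| + |v| + |x| + |y| + |z|
= 2 + 1 + 2 + 1 + 1
= 3 + 2 + 2
= 5 + 2
= 7

7


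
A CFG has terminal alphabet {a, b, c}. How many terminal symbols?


Terminal symbols: a, b, c
Counting each: a (#1), b (#2), c (#3)
Total = 3

3


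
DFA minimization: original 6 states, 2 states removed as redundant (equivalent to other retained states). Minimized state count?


Original DFA: 6 states
Redundant states removed: 2
Minimized states = original - removed
= 6 - 2
= 4

4


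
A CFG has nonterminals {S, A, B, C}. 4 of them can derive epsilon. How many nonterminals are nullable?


Nonterminals: {S, A, B, C}
A nonterminal is nullable if it can derive epsilon
Counting nullable nonterminals: 4
Total nullable = 4

4


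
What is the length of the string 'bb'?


String: 'bb'
Counting characters:
  'b' appears 2 time(s)
Total length = 0 + 2 = 2

2


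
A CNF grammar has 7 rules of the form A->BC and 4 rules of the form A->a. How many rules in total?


CNF allows two rule forms:
  A -> BC (binary): 7 rules
  A -> a (terminal): 4 rules
Total = 7 + 4 = 11

11


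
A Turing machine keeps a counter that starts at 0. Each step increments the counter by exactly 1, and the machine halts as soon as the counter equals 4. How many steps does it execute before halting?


Counter starts at 0. Counting sequence:
  Step 1: counter = 1
  Step 2: counter = 2
  Step 3: counter = 3
  Step 4: counter = 4
Counter reached 4 -> halt
Total steps = 4

4


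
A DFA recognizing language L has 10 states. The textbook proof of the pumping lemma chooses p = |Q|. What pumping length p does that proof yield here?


Pumping lemma for regular languages (standard proof):
Take p = |Q|, the number of DFA states.
Any string of length >= |Q| passes through |Q|+1 states while reading its first |Q| symbols,
so by pigeonhole some state repeats, giving the loop that can be pumped.
Here |Q| = 10
Therefore the proof uses p = 10

10


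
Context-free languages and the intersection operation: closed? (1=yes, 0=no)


CFL closure properties:
  Closed under: union, concatenation, Kleene star
  NOT closed under: intersection, complement
Operation 'intersection' is in not-closed list -> No (not closed)

0


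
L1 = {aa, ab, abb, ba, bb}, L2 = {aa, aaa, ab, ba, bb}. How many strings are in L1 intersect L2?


L1 = {aa, ab, abb, ba, bb}
L2 = {aa, aaa, ab, ba, bb}
Checking each string in L1 against L2:
  'aa': in L2? Yes
  'ab': in L2? Yes
  'abb': in L2? No
  'ba': in L2? Yes
  'bb': in L2? Yes
Intersection = {aa, ab, ba, bb}
|L1 ∩ L2| = 4

4


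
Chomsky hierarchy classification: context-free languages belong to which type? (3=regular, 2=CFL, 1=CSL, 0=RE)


Chomsky hierarchy levels:
  Type 3: Regular (DFA/NFA/regex)
  Type 2: Context-free (PDA)
  Type 1: Context-sensitive
  Type 0: Recursively enumerable (TM)
'context-free' corresponds to Type 2

2


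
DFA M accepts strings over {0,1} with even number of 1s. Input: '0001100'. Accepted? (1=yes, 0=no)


DFA has 2 states: q_even (start, accept=yes) and q_odd
Processing string '0001100' character by character:
  Position 0: read '0', 1-count=0 -> q_even (no change)
  Position 1: read '0', 1-count=0 -> q_even (no change)
  Position 2: read '0', 1-count=0 -> q_even (no change)
  Position 3: read '1', 1-count=1 -> q_odd
  Position 4: read '1', 1-count=2 -> q_even
  Position 5: read '0', 1-count=2 -> q_even (no change)
  Position 6: read '0', 1-count=2 -> q_even (no change)
Final state: q_even, total 1s = 2 (even); the DFA requires an even count -> accept

1


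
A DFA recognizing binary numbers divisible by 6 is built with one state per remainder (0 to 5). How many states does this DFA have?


Divisibility by 6 is tracked via the remainder mod 6: 0, 1, ..., 5
The construction assigns one state to each remainder
Number of remainders = 6

6


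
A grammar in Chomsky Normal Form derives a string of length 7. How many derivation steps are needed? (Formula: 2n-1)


Chomsky Normal Form derivation:
String length n = 7
Each step either:
  - Splits a nonterminal into two (n-1 such steps)
  - Converts a nonterminal to terminal (n such steps)
Total = (n-1) + n = 2n - 1
= 2(7) - 1
= 14 - 1
= 13

13


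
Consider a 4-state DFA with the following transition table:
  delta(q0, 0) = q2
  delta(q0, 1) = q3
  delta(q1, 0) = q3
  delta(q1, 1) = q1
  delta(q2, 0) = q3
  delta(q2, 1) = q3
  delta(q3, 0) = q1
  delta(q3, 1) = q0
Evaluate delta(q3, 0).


Looking up transition function:
delta(q3, 0) in the table
Row: q3, Column: 0
Result: q1

q1


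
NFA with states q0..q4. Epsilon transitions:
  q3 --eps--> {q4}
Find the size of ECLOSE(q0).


Starting from q0
Initialize closure = {q0}
q0 has no outgoing epsilon transitions -> nothing to add
Final closure: {q0}
Size = 1

1


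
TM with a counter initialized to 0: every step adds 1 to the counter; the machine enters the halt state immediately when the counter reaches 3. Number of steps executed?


Counter starts at 0. Counting sequence:
  Step 1: counter = 1
  Step 2: counter = 2
  Step 3: counter = 3
Counter reached 3 -> halt
Total steps = 3

3


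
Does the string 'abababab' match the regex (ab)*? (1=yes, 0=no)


Pattern: (ab)*
String: 'abababab'
Pattern requires: zero or more repetitions of 'ab'
Pairs: ['ab', 'ab', 'ab', 'ab']
All pairs are 'ab'? Yes
Result: 1

1


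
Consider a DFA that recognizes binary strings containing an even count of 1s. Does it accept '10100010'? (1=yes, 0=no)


DFA has 2 states: q_even (start, accept=yes) and q_odd
Processing string '10100010' character by character:
  Position 0: read '1', 1-count=1 -> q_odd
  Position 1: read '0', 1-count=1 -> q_odd (no change)
  Position 2: read '1', 1-count=2 -> q_even
  Position 3: read '0', 1-count=2 -> q_even (no change)
  Position 4: read '0', 1-count=2 -> q_even (no change)
  Position 5: read '0', 1-count=2 -> q_even (no change)
  Position 6: read '1', 1-count=3 -> q_odd
  Position 7: read '0', 1-count=3 -> q_odd (no change)
Final state: q_odd, total 1s = 3 (odd); the DFA requires an even count -> reject

0


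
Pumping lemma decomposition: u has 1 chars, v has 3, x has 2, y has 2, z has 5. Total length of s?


|s| = |u| + |v| + |x| + |y| + |z|
= 1 + 3 + 2 + 2 + 5
= 4 + 2 + 7
= 6 + 7
= 13

13


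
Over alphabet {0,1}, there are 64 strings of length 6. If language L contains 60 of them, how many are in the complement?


Alphabet: {0,1}
String length: 6
Total strings of length 6 = 2^6 = 64
Strings in L = 60
Complement = total - |L|
= 64 - 60
= 4

4


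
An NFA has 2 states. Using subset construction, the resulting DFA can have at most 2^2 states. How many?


NFA has 2 states
Subset construction: each DFA state = subset of NFA states
Maximum subsets = 2^2
2^2 = 4

4


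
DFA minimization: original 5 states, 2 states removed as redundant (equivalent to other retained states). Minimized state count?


Original DFA: 5 states
Redundant states removed: 2
Minimized states = original - removed
= 5 - 2
= 3

3


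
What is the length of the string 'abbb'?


String: 'abbb'
Counting characters:
  'a' appears 1 time(s)
  'b' appears 3 time(s)
Total length = 1 + 3 = 4

4


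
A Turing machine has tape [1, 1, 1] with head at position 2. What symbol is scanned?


Tape: [1, 1, 1]
Positions: 0 1 2
Values:    1 1 1
Head at position 2
tape[2] = 1

1


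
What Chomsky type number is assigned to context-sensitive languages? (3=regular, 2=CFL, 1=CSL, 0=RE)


Chomsky hierarchy levels:
  Type 3: Regular (DFA/NFA/regex)
  Type 2: Context-free (PDA)
  Type 1: Context-sensitive
  Type 0: Recursively enumerable (TM)
'context-sensitive' corresponds to Type 1

1


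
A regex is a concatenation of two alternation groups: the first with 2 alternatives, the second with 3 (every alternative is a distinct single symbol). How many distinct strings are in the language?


First group: 2 alternatives
Second group: 3 alternatives
Concatenation: each choice from group 1 pairs with each from group 2
Total = 2 x 3 = 6

6


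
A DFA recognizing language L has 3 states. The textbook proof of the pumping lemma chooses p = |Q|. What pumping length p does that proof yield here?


Pumping lemma for regular languages (standard proof):
Take p = |Q|, the number of DFA states.
Any string of length >= |Q| passes through |Q|+1 states while reading its first |Q| symbols,
so by pigeonhole some state repeats, giving the loop that can be pumped.
Here |Q| = 3
Therefore the proof uses p = 3

3


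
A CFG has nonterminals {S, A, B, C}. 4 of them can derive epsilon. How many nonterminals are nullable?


Nonterminals: {S, A, B, C}
A nonterminal is nullable if it can derive epsilon
Counting nullable nonterminals: 4
Total nullable = 4

4


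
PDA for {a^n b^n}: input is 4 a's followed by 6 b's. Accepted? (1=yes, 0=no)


Language requires equal numbers of a's and b's
PDA pushes for each 'a', pops for each 'b'
Number of a's = 4
Number of b's = 6
4 != 6 -> Reject

0


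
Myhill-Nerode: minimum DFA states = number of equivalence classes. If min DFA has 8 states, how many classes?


Myhill-Nerode theorem:
Number of equivalence classes = number of states in minimal DFA
Minimal DFA states = 8
Therefore equivalence classes = 8

8


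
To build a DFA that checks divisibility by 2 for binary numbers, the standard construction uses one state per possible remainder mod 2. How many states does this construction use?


Divisibility by 2 is tracked via the remainder mod 2: 0, 1, ..., 1
The construction assigns one state to each remainder
Number of remainders = 2

2


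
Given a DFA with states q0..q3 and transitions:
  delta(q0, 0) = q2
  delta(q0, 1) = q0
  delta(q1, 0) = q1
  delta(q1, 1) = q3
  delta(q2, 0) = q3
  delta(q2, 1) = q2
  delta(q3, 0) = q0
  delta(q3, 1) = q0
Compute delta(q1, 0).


Looking up transition function:
delta(q1, 0) in the table
Row: q1, Column: 0
Result: q1

q1


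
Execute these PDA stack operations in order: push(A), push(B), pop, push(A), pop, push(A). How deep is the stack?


Tracing stack operations:
  push(A) -> stack = [A], depth=1
  push(B) -> stack = [A,B], depth=2
  pop -> removed B, stack = [A], depth=1
  push(A) -> stack = [A,A], depth=2
  pop -> removed A, stack = [A], depth=1
  push(A) -> stack = [A,A], depth=2
Final depth = 2

2


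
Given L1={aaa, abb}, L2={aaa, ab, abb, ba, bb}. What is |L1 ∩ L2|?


L1 = {aaa, abb}
L2 = {aaa, ab, abb, ba, bb}
Checking each string in L1 against L2:
  'aaa': in L2? Yes
  'abb': in L2? Yes
Intersection = {aaa, abb}
|L1 ∩ L2| = 2

2


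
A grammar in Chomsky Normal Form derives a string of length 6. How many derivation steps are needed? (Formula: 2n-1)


Chomsky Normal Form derivation:
String length n = 6
Each step either:
  - Splits a nonterminal into two (n-1 such steps)
  - Converts a nonterminal to terminal (n such steps)
Total = (n-1) + n = 2n - 1
= 2(6) - 1
= 12 - 1
= 11

11


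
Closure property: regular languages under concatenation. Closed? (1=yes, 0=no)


Regular languages are closed under:
- Union (DFA product construction)
- Intersection (DFA product construction)
- Complement (swap accept/reject states)
- Concatenation (NFA construction)
- Kleene star (NFA construction)
concatenation is in this list
Therefore: closed

1


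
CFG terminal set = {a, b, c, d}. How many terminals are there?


Terminal symbols: a, b, c, d
Counting each: a (#1), b (#2), c (#3), d (#4)
Total = 4

4


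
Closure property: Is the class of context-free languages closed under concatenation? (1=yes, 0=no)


CFL closure properties:
  Closed under: union, concatenation, Kleene star
  NOT closed under: intersection, complement
Operation 'concatenation' is in closed list -> Yes (closed)

1


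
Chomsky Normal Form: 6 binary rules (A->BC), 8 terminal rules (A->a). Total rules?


CNF allows two rule forms:
  A -> BC (binary): 6 rules
  A -> a (terminal): 8 rules
Total = 6 + 8 = 14

14


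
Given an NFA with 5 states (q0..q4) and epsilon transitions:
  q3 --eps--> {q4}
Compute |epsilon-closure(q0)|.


Starting from q0
Initialize closure = {q0}
q0 has no outgoing epsilon transitions -> nothing to add
Final closure: {q0}
Size = 1

1


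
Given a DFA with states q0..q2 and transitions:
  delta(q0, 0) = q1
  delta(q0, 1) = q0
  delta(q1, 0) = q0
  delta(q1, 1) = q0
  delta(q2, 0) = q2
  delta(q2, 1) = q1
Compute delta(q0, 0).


Looking up transition function:
delta(q0, 0) in the table
Row: q0, Column: 0
Result: q1

q1


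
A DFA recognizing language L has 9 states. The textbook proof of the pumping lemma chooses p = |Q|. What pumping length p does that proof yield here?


Pumping lemma for regular languages (standard proof):
Take p = |Q|, the number of DFA states.
Any string of length >= |Q| passes through |Q|+1 states while reading its first |Q| symbols,
so by pigeonhole some state repeats, giving the loop that can be pumped.
Here |Q| = 9
Therefore the proof uses p = 9

9


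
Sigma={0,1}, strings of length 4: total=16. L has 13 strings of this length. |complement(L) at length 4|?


Alphabet: {0,1}
String length: 4
Total strings of length 4 = 2^4 = 16
Strings in L = 13
Complement = total - |L|
= 16 - 13
= 3

3


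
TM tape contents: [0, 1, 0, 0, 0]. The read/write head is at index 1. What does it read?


Tape: [0, 1, 0, 0, 0]
Positions: 0 1 2 3 4
Values:    0 1 0 0 0
Head at position 1
tape[1] = 1

1


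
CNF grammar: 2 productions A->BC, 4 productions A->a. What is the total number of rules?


CNF allows two rule forms:
  A -> BC (binary): 2 rules
  A -> a (terminal): 4 rules
Total = 2 + 4 = 6

6


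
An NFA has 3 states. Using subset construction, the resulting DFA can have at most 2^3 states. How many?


NFA has 3 states
Subset construction: each DFA state = subset of NFA states
Maximum subsets = 2^3
2^3 = 8

8


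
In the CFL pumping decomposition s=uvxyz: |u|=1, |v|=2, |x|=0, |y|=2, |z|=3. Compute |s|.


|s| = |u| + |v| + |x| + |y| + |z|
= 1 + 2 + 0 + 2 + 3
= 3 + 0 + 5
= 3 + 5
= 8

8


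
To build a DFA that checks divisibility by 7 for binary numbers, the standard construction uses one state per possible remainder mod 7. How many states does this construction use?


Divisibility by 7 is tracked via the remainder mod 7: 0, 1, ..., 6
The construction assigns one state to each remainder
Number of remainders = 7

7


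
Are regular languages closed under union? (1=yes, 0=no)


Regular languages are closed under:
- Union (DFA product construction)
- Intersection (DFA product construction)
- Complement (swap accept/reject states)
- Concatenation (NFA construction)
- Kleene star (NFA construction)
union is in this list
Therefore: closed

1


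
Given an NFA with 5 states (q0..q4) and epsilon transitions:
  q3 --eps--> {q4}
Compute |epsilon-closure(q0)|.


Starting from q0
Initialize closure = {q0}
q0 has no outgoing epsilon transitions -> nothing to add
Final closure: {q0}
Size = 1

1


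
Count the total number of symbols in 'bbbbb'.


String: 'bbbbb'
Counting characters:
  'b' appears 5 time(s)
Total length = 0 + 5 = 5

5


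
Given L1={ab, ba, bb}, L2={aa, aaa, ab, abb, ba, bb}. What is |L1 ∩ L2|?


L1 = {ab, ba, bb}
L2 = {aa, aaa, ab, abb, ba, bb}
Checking each string in L1 against L2:
  'ab': in L2? Yes
  'ba': in L2? Yes
  'bb': in L2? Yes
Intersection = {ab, ba, bb}
|L1 ∩ L2| = 3

3


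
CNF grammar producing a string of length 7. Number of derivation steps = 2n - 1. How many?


Chomsky Normal Form derivation:
String length n = 7
Each step either:
  - Splits a nonterminal into two (n-1 such steps)
  - Converts a nonterminal to terminal (n such steps)
Total = (n-1) + n = 2n - 1
= 2(7) - 1
= 14 - 1
= 13

13


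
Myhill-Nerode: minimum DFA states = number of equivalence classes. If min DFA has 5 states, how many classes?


Myhill-Nerode theorem:
Number of equivalence classes = number of states in minimal DFA
Minimal DFA states = 5
Therefore equivalence classes = 5

5


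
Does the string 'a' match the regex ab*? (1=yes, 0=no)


Pattern: ab*
String: 'a'
Pattern requires: exactly one 'a' followed by zero or more 'b's
First char is 'a' -> OK
Rest '': all b's? Yes
Result: 1

1


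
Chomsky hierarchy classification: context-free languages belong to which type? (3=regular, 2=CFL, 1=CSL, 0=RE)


Chomsky hierarchy levels:
  Type 3: Regular (DFA/NFA/regex)
  Type 2: Context-free (PDA)
  Type 1: Context-sensitive
  Type 0: Recursively enumerable (TM)
'context-free' corresponds to Type 2

2


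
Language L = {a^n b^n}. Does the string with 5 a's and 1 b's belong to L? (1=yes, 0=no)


Language requires equal numbers of a's and b's
PDA pushes for each 'a', pops for each 'b'
Number of a's = 5
Number of b's = 1
5 != 1 -> Reject

0


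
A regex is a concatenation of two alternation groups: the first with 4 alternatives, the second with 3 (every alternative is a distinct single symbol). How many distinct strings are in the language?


First group: 4 alternatives
Second group: 3 alternatives
Concatenation: each choice from group 1 pairs with each from group 2
Total = 4 x 3 = 12

12


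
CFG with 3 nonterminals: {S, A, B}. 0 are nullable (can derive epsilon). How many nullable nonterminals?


Nonterminals: {S, A, B}
A nonterminal is nullable if it can derive epsilon
Counting nullable nonterminals: 0
Total nullable = 0

0


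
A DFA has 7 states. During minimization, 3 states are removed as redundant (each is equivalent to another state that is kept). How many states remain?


Original DFA: 7 states
Redundant states removed: 3
Minimized states = original - removed
= 7 - 3
= 4

4


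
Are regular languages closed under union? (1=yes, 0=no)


Regular languages are closed under all standard operations:
- Union: Yes (product construction)
- Intersection: Yes (product construction)
- Complement: Yes (swap accept/reject)
- Concatenation: Yes (NFA construction)
Operation: union -> Closed

1


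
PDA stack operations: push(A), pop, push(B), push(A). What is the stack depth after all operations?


Tracing stack operations:
  push(A) -> stack = [A], depth=1
  pop -> removed A, stack = [], depth=0
  push(B) -> stack = [B], depth=1
  push(A) -> stack = [B,A], depth=2
Final depth = 2

2


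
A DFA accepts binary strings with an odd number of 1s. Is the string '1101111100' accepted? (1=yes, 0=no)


DFA has 2 states: q_even (start, accept=no) and q_odd
Processing string '1101111100' character by character:
  Position 0: read '1', 1-count=1 -> q_odd
  Position 1: read '1', 1-count=2 -> q_even
  Position 2: read '0', 1-count=2 -> q_even (no change)
  Position 3: read '1', 1-count=3 -> q_odd
  Position 4: read '1', 1-count=4 -> q_even
  Position 5: read '1', 1-count=5 -> q_odd
  Position 6: read '1', 1-count=6 -> q_even
  Position 7: read '1', 1-count=7 -> q_odd
  Position 8: read '0', 1-count=7 -> q_odd (no change)
  Position 9: read '0', 1-count=7 -> q_odd (no change)
Final state: q_odd, total 1s = 7 (odd); the DFA requires an odd count -> accept

1


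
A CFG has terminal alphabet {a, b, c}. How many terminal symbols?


Terminal symbols: a, b, c
Counting each: a (#1), b (#2), c (#3)
Total = 3

3


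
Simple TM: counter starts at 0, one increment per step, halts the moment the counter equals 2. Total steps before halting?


Counter starts at 0. Counting sequence:
  Step 1: counter = 1
  Step 2: counter = 2
Counter reached 2 -> halt
Total steps = 2

2


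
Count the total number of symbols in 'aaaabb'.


String: 'aaaabb'
Counting characters:
  'a' appears 4 time(s)
  'b' appears 2 time(s)
Total length = 4 + 2 = 6

6


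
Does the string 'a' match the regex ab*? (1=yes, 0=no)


Pattern: ab*
String: 'a'
Pattern requires: exactly one 'a' followed by zero or more 'b's
First char is 'a' -> OK
Rest '': all b's? Yes
Result: 1

1


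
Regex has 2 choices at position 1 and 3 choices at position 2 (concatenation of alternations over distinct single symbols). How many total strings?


First group: 2 alternatives
Second group: 3 alternatives
Concatenation: each choice from group 1 pairs with each from group 2
Total = 2 x 3 = 6

6


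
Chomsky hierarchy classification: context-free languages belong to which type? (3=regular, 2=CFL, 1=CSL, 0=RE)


Chomsky hierarchy levels:
  Type 3: Regular (DFA/NFA/regex)
  Type 2: Context-free (PDA)
  Type 1: Context-sensitive
  Type 0: Recursively enumerable (TM)
'context-free' corresponds to Type 2

2


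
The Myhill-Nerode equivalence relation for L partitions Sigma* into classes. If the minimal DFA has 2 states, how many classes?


Myhill-Nerode theorem:
Number of equivalence classes = number of states in minimal DFA
Minimal DFA states = 2
Therefore equivalence classes = 2

2


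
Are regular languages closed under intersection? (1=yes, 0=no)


Regular languages are closed under all standard operations:
- Union: Yes (product construction)
- Intersection: Yes (product construction)
- Complement: Yes (swap accept/reject)
- Concatenation: Yes (NFA construction)
Operation: intersection -> Closed

1


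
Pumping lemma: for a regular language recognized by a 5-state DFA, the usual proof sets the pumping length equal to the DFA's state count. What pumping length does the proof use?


Pumping lemma for regular languages (standard proof):
Take p = |Q|, the number of DFA states.
Any string of length >= |Q| passes through |Q|+1 states while reading its first |Q| symbols,
so by pigeonhole some state repeats, giving the loop that can be pumped.
Here |Q| = 5
Therefore the proof uses p = 5

5


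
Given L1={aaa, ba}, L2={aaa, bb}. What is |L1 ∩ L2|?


L1 = {aaa, ba}
L2 = {aaa, bb}
Checking each string in L1 against L2:
  'aaa': in L2? Yes
  'ba': in L2? No
Intersection = {aaa}
|L1 ∩ L2| = 1

1


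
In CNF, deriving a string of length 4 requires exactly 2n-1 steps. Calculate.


Chomsky Normal Form derivation:
String length n = 4
Each step either:
  - Splits a nonterminal into two (n-1 such steps)
  - Converts a nonterminal to terminal (n such steps)
Total = (n-1) + n = 2n - 1
= 2(4) - 1
= 8 - 1
= 7

7


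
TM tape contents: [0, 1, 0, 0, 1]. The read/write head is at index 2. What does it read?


Tape: [0, 1, 0, 0, 1]
Positions: 0 1 2 3 4
Values:    0 1 0 0 1
Head at position 2
tape[2] = 0

0


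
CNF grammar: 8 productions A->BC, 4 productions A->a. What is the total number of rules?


CNF allows two rule forms:
  A -> BC (binary): 8 rules
  A -> a (terminal): 4 rules
Total = 8 + 4 = 12

12


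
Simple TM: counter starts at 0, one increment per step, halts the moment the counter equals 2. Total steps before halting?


Counter starts at 0. Counting sequence:
  Step 1: counter = 1
  Step 2: counter = 2
Counter reached 2 -> halt
Total steps = 2

2


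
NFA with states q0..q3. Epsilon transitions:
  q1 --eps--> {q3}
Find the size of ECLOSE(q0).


Starting from q0
Initialize closure = {q0}
q0 has no outgoing epsilon transitions -> nothing to add
Final closure: {q0}
Size = 1

1


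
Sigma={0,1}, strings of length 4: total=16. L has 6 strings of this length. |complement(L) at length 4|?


Alphabet: {0,1}
String length: 4
Total strings of length 4 = 2^4 = 16
Strings in L = 6
Complement = total - |L|
= 16 - 6
= 10

10


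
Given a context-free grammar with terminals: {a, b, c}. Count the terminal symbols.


Terminal symbols: a, b, c
Counting each: a (#1), b (#2), c (#3)
Total = 3

3


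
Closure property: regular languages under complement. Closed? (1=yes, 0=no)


Regular languages are closed under:
- Union (DFA product construction)
- Intersection (DFA product construction)
- Complement (swap accept/reject states)
- Concatenation (NFA construction)
- Kleene star (NFA construction)
complement is in this list
Therefore: closed

1


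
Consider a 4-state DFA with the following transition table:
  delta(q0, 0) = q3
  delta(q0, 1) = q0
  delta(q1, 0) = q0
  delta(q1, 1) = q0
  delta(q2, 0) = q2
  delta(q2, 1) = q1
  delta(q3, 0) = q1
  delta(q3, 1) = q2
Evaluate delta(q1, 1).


Looking up transition function:
delta(q1, 1) in the table
Row: q1, Column: 1
Result: q0

q0


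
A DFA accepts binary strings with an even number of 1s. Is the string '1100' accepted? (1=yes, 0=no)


DFA has 2 states: q_even (start, accept=yes) and q_odd
Processing string '1100' character by character:
  Position 0: read '1', 1-count=1 -> q_odd
  Position 1: read '1', 1-count=2 -> q_even
  Position 2: read '0', 1-count=2 -> q_even (no change)
  Position 3: read '0', 1-count=2 -> q_even (no change)
Final state: q_even, total 1s = 2 (even); the DFA requires an even count -> accept

1


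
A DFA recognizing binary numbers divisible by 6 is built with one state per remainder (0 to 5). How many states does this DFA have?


Divisibility by 6 is tracked via the remainder mod 6: 0, 1, ..., 5
The construction assigns one state to each remainder
Number of remainders = 6

6


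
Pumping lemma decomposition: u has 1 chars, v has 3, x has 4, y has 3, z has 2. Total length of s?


|s| = |u| + |v| + |x| + |y| + |z|
= 1 + 3 + 4 + 3 + 2
= 4 + 4 + 5
= 8 + 5
= 13

13


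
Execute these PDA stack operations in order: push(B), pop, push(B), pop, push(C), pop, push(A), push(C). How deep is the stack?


Tracing stack operations:
  push(B) -> stack = [B], depth=1
  pop -> removed B, stack = [], depth=0
  push(B) -> stack = [B], depth=1
  pop -> removed B, stack = [], depth=0
  push(C) -> stack = [C], depth=1
  pop -> removed C, stack = [], depth=0
  push(A) -> stack = [A], depth=1
  push(C) -> stack = [A,C], depth=2
Final depth = 2

2


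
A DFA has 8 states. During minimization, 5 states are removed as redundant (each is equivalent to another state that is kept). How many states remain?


Original DFA: 8 states
Redundant states removed: 5
Minimized states = original - removed
= 8 - 5
= 3

3


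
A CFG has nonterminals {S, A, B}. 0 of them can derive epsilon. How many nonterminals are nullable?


Nonterminals: {S, A, B}
A nonterminal is nullable if it can derive epsilon
Counting nullable nonterminals: 0
Total nullable = 0

0


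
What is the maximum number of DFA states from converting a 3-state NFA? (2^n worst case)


NFA has 3 states
Subset construction: each DFA state = subset of NFA states
Maximum subsets = 2^3
2^3 = 8

8


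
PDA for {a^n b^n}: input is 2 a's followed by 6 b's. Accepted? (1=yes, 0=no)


Language requires equal numbers of a's and b's
PDA pushes for each 'a', pops for each 'b'
Number of a's = 2
Number of b's = 6
2 != 6 -> Reject

0


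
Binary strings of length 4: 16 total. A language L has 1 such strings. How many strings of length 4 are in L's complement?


Alphabet: {0,1}
String length: 4
Total strings of length 4 = 2^4 = 16
Strings in L = 1
Complement = total - |L|
= 16 - 1
= 15

15


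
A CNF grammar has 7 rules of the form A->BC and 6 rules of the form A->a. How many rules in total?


CNF allows two rule forms:
  A -> BC (binary): 7 rules
  A -> a (terminal): 6 rules
Total = 7 + 6 = 13

13


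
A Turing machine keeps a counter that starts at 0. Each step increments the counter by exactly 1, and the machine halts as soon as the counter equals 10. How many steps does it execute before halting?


Counter starts at 0. Counting sequence:
  Step 1: counter = 1
  Step 2: counter = 2
  Step 3: counter = 3
  Step 4: counter = 4
  Step 5: counter = 5
  Step 6: counter = 6
  ...
  Step 10: counter = 10
Counter reached 10 -> halt
Total steps = 10

10


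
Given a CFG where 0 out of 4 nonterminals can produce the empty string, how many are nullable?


Nonterminals: {S, A, B, C}
A nonterminal is nullable if it can derive epsilon
Counting nullable nonterminals: 0
Total nullable = 0

0


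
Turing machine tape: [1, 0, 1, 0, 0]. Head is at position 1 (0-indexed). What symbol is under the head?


Tape: [1, 0, 1, 0, 0]
Positions: 0 1 2 3 4
Values:    1 0 1 0 0
Head at position 1
tape[1] = 0

0


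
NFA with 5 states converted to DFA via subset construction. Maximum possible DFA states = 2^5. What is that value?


NFA has 5 states
Subset construction: each DFA state = subset of NFA states
Maximum subsets = 2^5
2^5 = 32

32


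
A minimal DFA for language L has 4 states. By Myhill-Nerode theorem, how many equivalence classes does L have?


Myhill-Nerode theorem:
Number of equivalence classes = number of states in minimal DFA
Minimal DFA states = 4
Therefore equivalence classes = 4

4
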